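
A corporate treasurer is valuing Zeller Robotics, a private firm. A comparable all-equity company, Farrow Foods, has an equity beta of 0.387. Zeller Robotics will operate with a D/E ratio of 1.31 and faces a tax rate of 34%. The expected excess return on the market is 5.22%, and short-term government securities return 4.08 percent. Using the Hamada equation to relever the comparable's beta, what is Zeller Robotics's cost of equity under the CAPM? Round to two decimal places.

7.85%

β_L = β_U × [1 + (1 − t)(D/E)] = 0.387 × [1 + (1 − 0.34) × 1.31]
    = 0.387 × [1 + 0.66 × 1.31] = 0.387 × 1.8646 = 0.7216
E(R) = R_f + β_L × MRP = 4.08% + 0.7216 × 5.22% = 7.85%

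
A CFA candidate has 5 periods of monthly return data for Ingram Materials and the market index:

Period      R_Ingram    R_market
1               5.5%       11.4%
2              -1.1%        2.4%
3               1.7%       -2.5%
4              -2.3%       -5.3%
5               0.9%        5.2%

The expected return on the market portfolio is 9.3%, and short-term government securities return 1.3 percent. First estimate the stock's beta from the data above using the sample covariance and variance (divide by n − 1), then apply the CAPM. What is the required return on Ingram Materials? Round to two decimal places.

4.19%

Mean R_i = (5.5 − 1.1 + 1.7 − 2.3 + 0.9) / 5 = 0.9400%
Mean R_m = (11.4 + 2.4 − 2.5 − 5.3 + 5.2) / 5 = 2.2400%
Σ(R_i − R̄_i)(R_m − R̄_m) = 62.1520  ⇒  Cov = 62.1520 / 4 = 15.5380
Σ(R_m − R̄_m)² = 172.0120  ⇒  Var(R_m) = 172.0120 / 4 = 43.0030
β = Cov / Var(R_m) = 15.5380 / 43.0030 = 0.3613
MRP = 9.3% − 1.3% = 8.00%
E(R) = R_f + β × MRP = 1.3% + 0.3613 × 8.0% = 4.19%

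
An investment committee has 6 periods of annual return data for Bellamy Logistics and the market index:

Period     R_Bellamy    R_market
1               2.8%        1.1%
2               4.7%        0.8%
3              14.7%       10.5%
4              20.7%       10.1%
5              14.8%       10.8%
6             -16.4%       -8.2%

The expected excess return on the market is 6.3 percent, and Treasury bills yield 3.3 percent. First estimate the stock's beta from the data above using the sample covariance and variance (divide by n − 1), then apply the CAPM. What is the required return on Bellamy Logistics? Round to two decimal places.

13.88%

Mean R_i = (2.8 + 4.7 + 14.7 + 20.7 + 14.8 − 16.4) / 6 = 6.8833%
Mean R_m = (1.1 + 0.8 + 10.5 + 10.1 + 10.8 − 8.2) / 6 = 4.1833%
Σ(R_i − R̄_i)(R_m − R̄_m) = 491.8083  ⇒  Cov = 491.8083 / 5 = 98.3617
Σ(R_m − R̄_m)² = 292.9883  ⇒  Var(R_m) = 292.9883 / 5 = 58.5977
β = Cov / Var(R_m) = 98.3617 / 58.5977 = 1.6786
E(R) = R_f + β × MRP = 3.3% + 1.6786 × 6.3% = 13.88%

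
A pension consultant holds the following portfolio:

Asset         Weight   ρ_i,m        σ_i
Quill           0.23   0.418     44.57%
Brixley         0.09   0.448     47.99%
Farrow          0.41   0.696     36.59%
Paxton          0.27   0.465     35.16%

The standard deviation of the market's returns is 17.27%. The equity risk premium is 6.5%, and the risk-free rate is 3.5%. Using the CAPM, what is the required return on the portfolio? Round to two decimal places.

β_Quill = 0.418 × 44.57% / 17.27% = 1.0788
β_Brixley = 0.448 × 47.99% / 17.27% = 1.2449
β_Farrow = 0.696 × 36.59% / 17.27% = 1.4746
β_Paxton = 0.465 × 35.16% / 17.27% = 0.9467
β_P = Σ w_i β_i = 0.23×1.0788 + 0.09×1.2449 + 0.41×1.4746 + 0.27×0.9467 = 1.2204
E(R_P) = R_f + β_P × MRP = 3.5% + 1.2204 × 6.5% = 11.43%

11.43%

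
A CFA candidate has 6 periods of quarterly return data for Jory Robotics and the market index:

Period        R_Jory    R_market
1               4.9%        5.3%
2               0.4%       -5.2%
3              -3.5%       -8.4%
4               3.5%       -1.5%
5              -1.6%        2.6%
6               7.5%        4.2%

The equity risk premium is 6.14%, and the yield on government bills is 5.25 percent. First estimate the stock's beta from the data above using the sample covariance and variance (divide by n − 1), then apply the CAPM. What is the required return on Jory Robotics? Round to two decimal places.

Mean R_i = (4.9 + 0.4 − 3.5 + 3.5 − 1.6 + 7.5) / 6 = 1.8667%
Mean R_m = (5.3 − 5.2 − 8.4 − 1.5 + 2.6 + 4.2) / 6 = -0.5000%
Σ(R_i − R̄_i)(R_m − R̄_m) = 80.9800  ⇒  Cov = 80.9800 / 5 = 16.1960
Σ(R_m − R̄_m)² = 150.8400  ⇒  Var(R_m) = 150.8400 / 5 = 30.1680
β = Cov / Var(R_m) = 16.1960 / 30.1680 = 0.5369
E(R) = R_f + β × MRP = 5.25% + 0.5369 × 6.14% = 8.55%

8.55%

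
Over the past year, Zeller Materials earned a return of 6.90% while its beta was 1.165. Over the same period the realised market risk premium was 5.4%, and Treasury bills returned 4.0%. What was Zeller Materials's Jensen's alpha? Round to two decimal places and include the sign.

-3.39%

CAPM benchmark = R_f + β(R_m − R_f) = 4.0% + 1.165 × 5.4% = 10.2910%
α = actual − benchmark = 6.90% − 10.2910% = -3.39%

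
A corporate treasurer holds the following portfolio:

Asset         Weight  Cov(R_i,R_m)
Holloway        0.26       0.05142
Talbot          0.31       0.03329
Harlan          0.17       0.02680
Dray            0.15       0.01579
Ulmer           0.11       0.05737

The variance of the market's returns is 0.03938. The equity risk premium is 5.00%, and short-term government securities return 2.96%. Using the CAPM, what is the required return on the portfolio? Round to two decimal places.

β_Holloway = 0.05142 / 0.03938 = 1.3057
β_Talbot = 0.03329 / 0.03938 = 0.8454
β_Harlan = 0.02680 / 0.03938 = 0.6805
β_Dray = 0.01579 / 0.03938 = 0.4010
β_Ulmer = 0.05737 / 0.03938 = 1.4568
β_P = Σ w_i β_i = 0.26×1.3057 + 0.31×0.8454 + 0.17×0.6805 + 0.15×0.4010 + 0.11×1.4568 = 0.9376
E(R_P) = R_f + β_P × MRP = 2.96% + 0.9376 × 5.00% = 7.65%

7.65%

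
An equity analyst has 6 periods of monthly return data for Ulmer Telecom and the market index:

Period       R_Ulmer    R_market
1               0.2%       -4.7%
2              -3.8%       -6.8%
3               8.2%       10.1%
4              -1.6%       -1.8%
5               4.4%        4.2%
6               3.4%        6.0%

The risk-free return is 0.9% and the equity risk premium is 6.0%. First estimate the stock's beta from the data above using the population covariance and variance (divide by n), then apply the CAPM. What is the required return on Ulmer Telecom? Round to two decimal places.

Mean R_i = (0.2 − 3.8 + 8.2 − 1.6 + 4.4 + 3.4) / 6 = 1.8000%
Mean R_m = (-4.7 − 6.8 + 10.1 − 1.8 + 4.2 + 6.0) / 6 = 1.1667%
Σ(R_i − R̄_i)(R_m − R̄_m) = 136.8800  ⇒  Cov = 136.8800 / 6 = 22.8133
Σ(R_m − R̄_m)² = 219.0533  ⇒  Var(R_m) = 219.0533 / 6 = 36.5089
β = Cov / Var(R_m) = 22.8133 / 36.5089 = 0.6249
E(R) = R_f + β × MRP = 0.9% + 0.6249 × 6.0% = 4.65%

4.65%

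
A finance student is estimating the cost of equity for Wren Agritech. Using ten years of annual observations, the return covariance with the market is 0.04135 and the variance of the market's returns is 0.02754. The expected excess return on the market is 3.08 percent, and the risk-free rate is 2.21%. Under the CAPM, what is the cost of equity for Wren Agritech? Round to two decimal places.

6.83%

β = Cov(R_i, R_m) / Var(R_m) = 0.04135 / 0.02754 = 1.5015
E(R) = R_f + β × MRP = 2.21% + 1.5015 × 3.08% = 6.83%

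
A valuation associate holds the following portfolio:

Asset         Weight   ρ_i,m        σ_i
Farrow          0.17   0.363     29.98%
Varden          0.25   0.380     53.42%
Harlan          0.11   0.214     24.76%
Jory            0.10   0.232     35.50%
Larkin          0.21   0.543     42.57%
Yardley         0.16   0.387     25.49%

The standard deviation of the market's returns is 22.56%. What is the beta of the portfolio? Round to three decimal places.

β_Farrow = 0.363 × 29.98% / 22.56% = 0.4824
β_Varden = 0.380 × 53.42% / 22.56% = 0.8998
β_Harlan = 0.214 × 24.76% / 22.56% = 0.2349
β_Jory = 0.232 × 35.50% / 22.56% = 0.3651
β_Larkin = 0.543 × 42.57% / 22.56% = 1.0246
β_Yardley = 0.387 × 25.49% / 22.56% = 0.4373
β_P = Σ w_i β_i = 0.17×0.4824 + 0.25×0.8998 + 0.11×0.2349 + 0.10×0.3651 + 0.21×1.0246 + 0.16×0.4373 = 0.6544

0.654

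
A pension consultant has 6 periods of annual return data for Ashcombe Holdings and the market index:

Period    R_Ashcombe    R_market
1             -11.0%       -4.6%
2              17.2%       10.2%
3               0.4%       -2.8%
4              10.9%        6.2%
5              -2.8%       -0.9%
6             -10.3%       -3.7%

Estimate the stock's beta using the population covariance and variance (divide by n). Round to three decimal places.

1.805

Mean R_i = (-11.0 + 17.2 + 0.4 + 10.9 − 2.8 − 10.3) / 6 = 0.7333%
Mean R_m = (-4.6 + 10.2 − 2.8 + 6.2 − 0.9 − 3.7) / 6 = 0.7333%
Σ(R_i − R̄_i)(R_m − R̄_m) = 329.9033  ⇒  Cov = 329.9033 / 6 = 54.9839
Σ(R_m − R̄_m)² = 182.7533  ⇒  Var(R_m) = 182.7533 / 6 = 30.4589
β = Cov / Var(R_m) = 54.9839 / 30.4589 = 1.8052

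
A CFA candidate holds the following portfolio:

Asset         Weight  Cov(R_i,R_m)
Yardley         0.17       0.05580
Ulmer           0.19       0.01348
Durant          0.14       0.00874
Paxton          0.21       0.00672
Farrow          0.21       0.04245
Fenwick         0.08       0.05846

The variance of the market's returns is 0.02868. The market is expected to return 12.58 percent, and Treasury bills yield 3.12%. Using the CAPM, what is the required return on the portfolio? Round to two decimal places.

β_Yardley = 0.05580 / 0.02868 = 1.9456
β_Ulmer = 0.01348 / 0.02868 = 0.4700
β_Durant = 0.00874 / 0.02868 = 0.3047
β_Paxton = 0.00672 / 0.02868 = 0.2343
β_Farrow = 0.04245 / 0.02868 = 1.4801
β_Fenwick = 0.05846 / 0.02868 = 2.0384
β_P = Σ w_i β_i = 0.17×1.9456 + 0.19×0.4700 + 0.14×0.3047 + 0.21×0.2343 + 0.21×1.4801 + 0.08×2.0384 = 0.9858
MRP = 12.58% − 3.12% = 9.46%
E(R_P) = R_f + β_P × MRP = 3.12% + 0.9858 × 9.46% = 12.45%

12.45%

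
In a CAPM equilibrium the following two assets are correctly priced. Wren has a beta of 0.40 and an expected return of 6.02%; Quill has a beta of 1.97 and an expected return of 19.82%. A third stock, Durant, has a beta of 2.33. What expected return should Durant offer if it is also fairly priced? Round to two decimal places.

MRP (SML slope) = (19.82% − 6.02%) / (1.97 − 0.40) = 13.80% / 1.57 = 8.7898%
R_f (intercept) = 6.02% − 0.40 × 8.7898% = 2.5041%
E(R_Durant) = R_f + β × MRP = 2.5041% + 2.33 × 8.7898% = 22.98%

22.98%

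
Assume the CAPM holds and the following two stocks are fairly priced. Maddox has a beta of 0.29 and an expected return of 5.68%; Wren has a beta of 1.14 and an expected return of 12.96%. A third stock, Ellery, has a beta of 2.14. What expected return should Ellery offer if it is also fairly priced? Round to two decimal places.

21.52%

MRP (SML slope) = (12.96% − 5.68%) / (1.14 − 0.29) = 7.28% / 0.85 = 8.5647%
R_f (intercept) = 5.68% − 0.29 × 8.5647% = 3.1962%
E(R_Ellery) = R_f + β × MRP = 3.1962% + 2.14 × 8.5647% = 21.52%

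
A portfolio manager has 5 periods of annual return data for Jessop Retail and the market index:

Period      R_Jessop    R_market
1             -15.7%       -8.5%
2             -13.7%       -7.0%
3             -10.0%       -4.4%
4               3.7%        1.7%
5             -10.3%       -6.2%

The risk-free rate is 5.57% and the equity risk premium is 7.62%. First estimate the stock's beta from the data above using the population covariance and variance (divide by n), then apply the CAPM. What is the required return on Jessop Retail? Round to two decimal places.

Mean R_i = (-15.7 − 13.7 − 10.0 + 3.7 − 10.3) / 5 = -9.2000%
Mean R_m = (-8.5 − 7.0 − 4.4 + 1.7 − 6.2) / 5 = -4.8800%
Σ(R_i − R̄_i)(R_m − R̄_m) = 119.0200  ⇒  Cov = 119.0200 / 5 = 23.8040
Σ(R_m − R̄_m)² = 62.8680  ⇒  Var(R_m) = 62.8680 / 5 = 12.5736
β = Cov / Var(R_m) = 23.8040 / 12.5736 = 1.8932
E(R) = R_f + β × MRP = 5.57% + 1.8932 × 7.62% = 20.00%

20.00%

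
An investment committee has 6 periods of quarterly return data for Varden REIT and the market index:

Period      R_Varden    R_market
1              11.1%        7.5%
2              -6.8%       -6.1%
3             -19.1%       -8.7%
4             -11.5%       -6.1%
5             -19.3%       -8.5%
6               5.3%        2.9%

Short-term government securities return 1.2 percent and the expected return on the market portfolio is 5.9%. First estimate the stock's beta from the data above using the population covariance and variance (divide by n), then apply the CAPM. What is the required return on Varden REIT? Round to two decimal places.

Mean R_i = (11.1 − 6.8 − 19.1 − 11.5 − 19.3 + 5.3) / 6 = -6.7167%
Mean R_m = (7.5 − 6.1 − 8.7 − 6.1 − 8.5 + 2.9) / 6 = -3.1667%
Σ(R_i − R̄_i)(R_m − R̄_m) = 412.8533  ⇒  Cov = 412.8533 / 6 = 68.8089
Σ(R_m − R̄_m)² = 226.8533  ⇒  Var(R_m) = 226.8533 / 6 = 37.8089
β = Cov / Var(R_m) = 68.8089 / 37.8089 = 1.8199
MRP = 5.9% − 1.2% = 4.70%
E(R) = R_f + β × MRP = 1.2% + 1.8199 × 4.7% = 9.75%

9.75%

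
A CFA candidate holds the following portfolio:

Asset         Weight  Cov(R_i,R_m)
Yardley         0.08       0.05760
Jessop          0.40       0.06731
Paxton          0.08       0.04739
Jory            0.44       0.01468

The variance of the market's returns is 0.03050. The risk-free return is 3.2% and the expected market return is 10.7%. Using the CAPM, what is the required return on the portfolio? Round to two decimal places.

13.47%

β_Yardley = 0.05760 / 0.03050 = 1.8885
β_Jessop = 0.06731 / 0.03050 = 2.2069
β_Paxton = 0.04739 / 0.03050 = 1.5538
β_Jory = 0.01468 / 0.03050 = 0.4813
β_P = Σ w_i β_i = 0.08×1.8885 + 0.40×2.2069 + 0.08×1.5538 + 0.44×0.4813 = 1.3699
MRP = 10.7% − 3.2% = 7.50%
E(R_P) = R_f + β_P × MRP = 3.2% + 1.3699 × 7.5% = 13.47%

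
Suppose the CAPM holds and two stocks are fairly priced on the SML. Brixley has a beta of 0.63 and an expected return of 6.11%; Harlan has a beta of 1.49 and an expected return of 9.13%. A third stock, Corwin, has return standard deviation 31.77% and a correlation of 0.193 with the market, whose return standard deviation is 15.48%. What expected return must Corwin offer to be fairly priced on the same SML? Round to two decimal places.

5.29%

MRP = (9.13% − 6.11%) / (1.49 − 0.63) = 3.5116%
R_f = 6.11% − 0.63 × 3.5116% = 3.8977%
β_Corwin = ρ·σ_i/σ_m = 0.193 × 31.77 / 15.48 = 0.3961
E(R_Corwin) = R_f + β × MRP = 3.8977% + 0.3961 × 3.5116% = 5.29%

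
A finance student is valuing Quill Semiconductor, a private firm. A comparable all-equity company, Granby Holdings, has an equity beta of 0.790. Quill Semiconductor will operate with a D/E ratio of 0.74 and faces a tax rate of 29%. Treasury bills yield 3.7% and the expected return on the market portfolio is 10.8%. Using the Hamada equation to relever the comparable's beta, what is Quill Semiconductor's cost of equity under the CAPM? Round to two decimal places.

12.26%

β_L = β_U × [1 + (1 − t)(D/E)] = 0.790 × [1 + (1 − 0.29) × 0.74]
    = 0.790 × [1 + 0.71 × 0.74] = 0.790 × 1.5254 = 1.2051
MRP = 10.8% − 3.7% = 7.10%
E(R) = R_f + β_L × MRP = 3.7% + 1.2051 × 7.1% = 12.26%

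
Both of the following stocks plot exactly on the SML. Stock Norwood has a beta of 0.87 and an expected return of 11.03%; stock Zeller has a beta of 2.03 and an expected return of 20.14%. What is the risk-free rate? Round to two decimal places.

Both satisfy E(R) = R_f + β·MRP, so the slope of the SML is
MRP = (20.14% − 11.03%) / (2.03 − 0.87) = 9.11% / 1.16 = 7.8534%
R_f = E(R_Norwood) − β_Norwood·MRP = 11.03% − 0.87 × 7.8534% = 4.1975%

4.20%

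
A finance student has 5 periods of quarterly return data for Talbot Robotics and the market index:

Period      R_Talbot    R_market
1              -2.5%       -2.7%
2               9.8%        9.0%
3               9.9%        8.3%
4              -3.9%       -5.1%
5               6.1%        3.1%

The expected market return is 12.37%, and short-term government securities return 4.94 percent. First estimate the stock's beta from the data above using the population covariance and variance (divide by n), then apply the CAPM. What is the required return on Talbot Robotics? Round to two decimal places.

Mean R_i = (-2.5 + 9.8 + 9.9 − 3.9 + 6.1) / 5 = 3.8800%
Mean R_m = (-2.7 + 9.0 + 8.3 − 5.1 + 3.1) / 5 = 2.5200%
Σ(R_i − R̄_i)(R_m − R̄_m) = 167.0320  ⇒  Cov = 167.0320 / 5 = 33.4064
Σ(R_m − R̄_m)² = 161.0480  ⇒  Var(R_m) = 161.0480 / 5 = 32.2096
β = Cov / Var(R_m) = 33.4064 / 32.2096 = 1.0372
MRP = 12.37% − 4.94% = 7.43%
E(R) = R_f + β × MRP = 4.94% + 1.0372 × 7.43% = 12.65%

12.65%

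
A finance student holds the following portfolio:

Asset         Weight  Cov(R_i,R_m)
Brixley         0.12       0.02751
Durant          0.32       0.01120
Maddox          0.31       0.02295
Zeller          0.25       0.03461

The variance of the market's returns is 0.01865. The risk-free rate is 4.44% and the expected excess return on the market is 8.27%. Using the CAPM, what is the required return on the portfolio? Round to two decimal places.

β_Brixley = 0.02751 / 0.01865 = 1.4751
β_Durant = 0.01120 / 0.01865 = 0.6005
β_Maddox = 0.02295 / 0.01865 = 1.2306
β_Zeller = 0.03461 / 0.01865 = 1.8558
β_P = Σ w_i β_i = 0.12×1.4751 + 0.32×0.6005 + 0.31×1.2306 + 0.25×1.8558 = 1.2146
E(R_P) = R_f + β_P × MRP = 4.44% + 1.2146 × 8.27% = 14.48%

14.48%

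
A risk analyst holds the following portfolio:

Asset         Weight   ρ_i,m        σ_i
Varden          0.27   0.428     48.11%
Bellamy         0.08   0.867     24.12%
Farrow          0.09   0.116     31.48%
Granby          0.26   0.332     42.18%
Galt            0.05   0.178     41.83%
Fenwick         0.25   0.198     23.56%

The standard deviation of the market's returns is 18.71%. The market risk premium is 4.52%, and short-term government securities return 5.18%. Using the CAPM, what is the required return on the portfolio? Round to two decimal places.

8.26%

β_Varden = 0.428 × 48.11% / 18.71% = 1.1005
β_Bellamy = 0.867 × 24.12% / 18.71% = 1.1177
β_Farrow = 0.116 × 31.48% / 18.71% = 0.1952
β_Granby = 0.332 × 42.18% / 18.71% = 0.7485
β_Galt = 0.178 × 41.83% / 18.71% = 0.3980
β_Fenwick = 0.198 × 23.56% / 18.71% = 0.2493
β_P = Σ w_i β_i = 0.27×1.1005 + 0.08×1.1177 + 0.09×0.1952 + 0.26×0.7485 + 0.05×0.3980 + 0.25×0.2493 = 0.6810
E(R_P) = R_f + β_P × MRP = 5.18% + 0.6810 × 4.52% = 8.26%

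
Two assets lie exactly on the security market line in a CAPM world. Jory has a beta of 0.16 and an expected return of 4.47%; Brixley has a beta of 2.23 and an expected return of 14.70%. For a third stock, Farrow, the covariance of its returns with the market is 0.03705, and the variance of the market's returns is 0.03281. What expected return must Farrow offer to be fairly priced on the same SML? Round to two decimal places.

9.26%

MRP = (14.70% − 4.47%) / (2.23 − 0.16) = 4.9420%
R_f = 4.47% − 0.16 × 4.9420% = 3.6793%
β_Farrow = Cov / Var(R_m) = 0.03705 / 0.03281 = 1.1292
E(R_Farrow) = R_f + β × MRP = 3.6793% + 1.1292 × 4.9420% = 9.26%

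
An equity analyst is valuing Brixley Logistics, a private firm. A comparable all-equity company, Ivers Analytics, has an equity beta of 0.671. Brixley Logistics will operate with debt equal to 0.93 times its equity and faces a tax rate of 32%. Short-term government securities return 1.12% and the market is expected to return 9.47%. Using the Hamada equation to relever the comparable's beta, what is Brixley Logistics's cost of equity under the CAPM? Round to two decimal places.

β_L = β_U × [1 + (1 − t)(D/E)] = 0.671 × [1 + (1 − 0.32) × 0.93]
    = 0.671 × [1 + 0.68 × 0.93] = 0.671 × 1.6324 = 1.0953
MRP = 9.47% − 1.12% = 8.35%
E(R) = R_f + β_L × MRP = 1.12% + 1.0953 × 8.35% = 10.27%

10.27%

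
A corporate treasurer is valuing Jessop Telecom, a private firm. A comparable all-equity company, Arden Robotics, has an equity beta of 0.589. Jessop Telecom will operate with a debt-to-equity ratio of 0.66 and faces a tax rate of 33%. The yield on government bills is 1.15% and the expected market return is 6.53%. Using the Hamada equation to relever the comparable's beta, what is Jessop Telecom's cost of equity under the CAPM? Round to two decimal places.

β_L = β_U × [1 + (1 − t)(D/E)] = 0.589 × [1 + (1 − 0.33) × 0.66]
    = 0.589 × [1 + 0.67 × 0.66] = 0.589 × 1.4422 = 0.8495
MRP = 6.53% − 1.15% = 5.38%
E(R) = R_f + β_L × MRP = 1.15% + 0.8495 × 5.38% = 5.72%

5.72%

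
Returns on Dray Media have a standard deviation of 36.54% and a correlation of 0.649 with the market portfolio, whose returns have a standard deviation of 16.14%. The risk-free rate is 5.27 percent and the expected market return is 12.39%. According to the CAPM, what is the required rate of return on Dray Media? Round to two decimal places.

β = ρ × σ_i / σ_m = 0.649 × 36.54% / 16.14% = 1.4693
MRP = 12.39% − 5.27% = 7.12%
E(R) = 5.27% + 1.4693 × 7.12% = 15.73%

15.73%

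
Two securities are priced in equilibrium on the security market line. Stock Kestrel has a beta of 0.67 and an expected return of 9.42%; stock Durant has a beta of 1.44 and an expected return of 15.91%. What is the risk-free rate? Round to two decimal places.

Both satisfy E(R) = R_f + β·MRP, so the slope of the SML is
MRP = (15.91% − 9.42%) / (1.44 − 0.67) = 6.49% / 0.77 = 8.4286%
R_f = E(R_Kestrel) − β_Kestrel·MRP = 9.42% − 0.67 × 8.4286% = 3.7728%

3.77%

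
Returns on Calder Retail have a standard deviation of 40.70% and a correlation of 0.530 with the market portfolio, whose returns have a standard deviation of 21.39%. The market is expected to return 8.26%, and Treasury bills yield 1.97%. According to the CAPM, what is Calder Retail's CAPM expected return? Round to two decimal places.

8.31%

β = ρ × σ_i / σ_m = 0.530 × 40.70% / 21.39% = 1.0085
MRP = 8.26% − 1.97% = 6.29%
E(R) = 1.97% + 1.0085 × 6.29% = 8.31%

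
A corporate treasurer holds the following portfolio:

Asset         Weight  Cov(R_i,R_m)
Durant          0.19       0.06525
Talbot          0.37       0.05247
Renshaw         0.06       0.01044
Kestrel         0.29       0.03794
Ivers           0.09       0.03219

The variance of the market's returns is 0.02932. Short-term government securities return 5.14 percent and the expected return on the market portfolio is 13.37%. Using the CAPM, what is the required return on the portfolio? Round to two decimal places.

18.15%

β_Durant = 0.06525 / 0.02932 = 2.2254
β_Talbot = 0.05247 / 0.02932 = 1.7896
β_Renshaw = 0.01044 / 0.02932 = 0.3561
β_Kestrel = 0.03794 / 0.02932 = 1.2940
β_Ivers = 0.03219 / 0.02932 = 1.0979
β_P = Σ w_i β_i = 0.19×2.2254 + 0.37×1.7896 + 0.06×0.3561 + 0.29×1.2940 + 0.09×1.0979 = 1.5804
MRP = 13.37% − 5.14% = 8.23%
E(R_P) = R_f + β_P × MRP = 5.14% + 1.5804 × 8.23% = 18.15%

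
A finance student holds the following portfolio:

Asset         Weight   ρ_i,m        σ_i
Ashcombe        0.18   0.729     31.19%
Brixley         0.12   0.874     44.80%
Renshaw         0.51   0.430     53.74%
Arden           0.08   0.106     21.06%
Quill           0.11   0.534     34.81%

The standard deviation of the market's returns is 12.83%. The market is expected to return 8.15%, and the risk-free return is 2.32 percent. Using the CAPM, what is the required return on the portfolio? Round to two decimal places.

12.68%

β_Ashcombe = 0.729 × 31.19% / 12.83% = 1.7722
β_Brixley = 0.874 × 44.80% / 12.83% = 3.0518
β_Renshaw = 0.430 × 53.74% / 12.83% = 1.8011
β_Arden = 0.106 × 21.06% / 12.83% = 0.1740
β_Quill = 0.534 × 34.81% / 12.83% = 1.4488
β_P = Σ w_i β_i = 0.18×1.7722 + 0.12×3.0518 + 0.51×1.8011 + 0.08×0.1740 + 0.11×1.4488 = 1.7771
MRP = 8.15% − 2.32% = 5.83%
E(R_P) = R_f + β_P × MRP = 2.32% + 1.7771 × 5.83% = 12.68%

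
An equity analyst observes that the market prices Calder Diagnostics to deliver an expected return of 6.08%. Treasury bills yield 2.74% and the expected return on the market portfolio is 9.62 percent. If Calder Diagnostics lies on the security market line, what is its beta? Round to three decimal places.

0.485

MRP = 9.62% − 2.74% = 6.88%
β = (E(R) − R_f) / MRP = (6.08% − 2.74%) / 6.88% = 3.34% / 6.88% = 0.485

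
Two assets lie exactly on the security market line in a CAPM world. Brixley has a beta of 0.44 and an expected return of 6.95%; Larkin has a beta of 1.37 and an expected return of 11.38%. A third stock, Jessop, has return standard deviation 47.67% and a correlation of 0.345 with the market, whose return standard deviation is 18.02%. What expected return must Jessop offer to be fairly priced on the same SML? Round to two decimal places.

9.20%

MRP = (11.38% − 6.95%) / (1.37 − 0.44) = 4.7634%
R_f = 6.95% − 0.44 × 4.7634% = 4.8541%
β_Jessop = ρ·σ_i/σ_m = 0.345 × 47.67 / 18.02 = 0.9127
E(R_Jessop) = R_f + β × MRP = 4.8541% + 0.9127 × 4.7634% = 9.20%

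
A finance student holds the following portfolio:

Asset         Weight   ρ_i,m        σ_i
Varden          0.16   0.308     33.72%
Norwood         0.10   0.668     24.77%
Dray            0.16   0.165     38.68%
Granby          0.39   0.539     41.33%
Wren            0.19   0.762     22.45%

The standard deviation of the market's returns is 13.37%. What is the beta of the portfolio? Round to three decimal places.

1.217

β_Varden = 0.308 × 33.72% / 13.37% = 0.7768
β_Norwood = 0.668 × 24.77% / 13.37% = 1.2376
β_Dray = 0.165 × 38.68% / 13.37% = 0.4774
β_Granby = 0.539 × 41.33% / 13.37% = 1.6662
β_Wren = 0.762 × 22.45% / 13.37% = 1.2795
β_P = Σ w_i β_i = 0.16×0.7768 + 0.10×1.2376 + 0.16×0.4774 + 0.39×1.6662 + 0.19×1.2795 = 1.2174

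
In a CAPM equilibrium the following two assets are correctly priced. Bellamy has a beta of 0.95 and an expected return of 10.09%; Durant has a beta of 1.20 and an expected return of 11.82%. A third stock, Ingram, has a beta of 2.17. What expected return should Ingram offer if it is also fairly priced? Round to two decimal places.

18.53%

MRP (SML slope) = (11.82% − 10.09%) / (1.20 − 0.95) = 1.73% / 0.25 = 6.9200%
R_f (intercept) = 10.09% − 0.95 × 6.9200% = 3.5160%
E(R_Ingram) = R_f + β × MRP = 3.5160% + 2.17 × 6.9200% = 18.53%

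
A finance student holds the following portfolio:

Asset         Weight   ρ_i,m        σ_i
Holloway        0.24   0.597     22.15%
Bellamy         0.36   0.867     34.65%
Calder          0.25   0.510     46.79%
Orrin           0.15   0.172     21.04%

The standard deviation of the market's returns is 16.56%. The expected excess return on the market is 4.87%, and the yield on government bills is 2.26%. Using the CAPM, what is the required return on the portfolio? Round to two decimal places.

β_Holloway = 0.597 × 22.15% / 16.56% = 0.7985
β_Bellamy = 0.867 × 34.65% / 16.56% = 1.8141
β_Calder = 0.510 × 46.79% / 16.56% = 1.4410
β_Orrin = 0.172 × 21.04% / 16.56% = 0.2185
β_P = Σ w_i β_i = 0.24×0.7985 + 0.36×1.8141 + 0.25×1.4410 + 0.15×0.2185 = 1.2377
E(R_P) = R_f + β_P × MRP = 2.26% + 1.2377 × 4.87% = 8.29%

8.29%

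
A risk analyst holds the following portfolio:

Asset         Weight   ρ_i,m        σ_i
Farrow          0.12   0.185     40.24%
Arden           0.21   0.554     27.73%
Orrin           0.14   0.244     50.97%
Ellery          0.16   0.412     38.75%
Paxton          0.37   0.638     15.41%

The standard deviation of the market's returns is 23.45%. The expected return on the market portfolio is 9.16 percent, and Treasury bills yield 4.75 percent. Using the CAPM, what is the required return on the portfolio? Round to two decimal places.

7.02%

β_Farrow = 0.185 × 40.24% / 23.45% = 0.3175
β_Arden = 0.554 × 27.73% / 23.45% = 0.6551
β_Orrin = 0.244 × 50.97% / 23.45% = 0.5303
β_Ellery = 0.412 × 38.75% / 23.45% = 0.6808
β_Paxton = 0.638 × 15.41% / 23.45% = 0.4193
β_P = Σ w_i β_i = 0.12×0.3175 + 0.21×0.6551 + 0.14×0.5303 + 0.16×0.6808 + 0.37×0.4193 = 0.5140
MRP = 9.16% − 4.75% = 4.41%
E(R_P) = R_f + β_P × MRP = 4.75% + 0.5140 × 4.41% = 7.02%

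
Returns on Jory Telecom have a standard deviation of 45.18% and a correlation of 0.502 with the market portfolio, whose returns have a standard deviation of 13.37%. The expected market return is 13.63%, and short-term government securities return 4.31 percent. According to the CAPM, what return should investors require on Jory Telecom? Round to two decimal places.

20.12%

β = ρ × σ_i / σ_m = 0.502 × 45.18% / 13.37% = 1.6964
MRP = 13.63% − 4.31% = 9.32%
E(R) = 4.31% + 1.6964 × 9.32% = 20.12%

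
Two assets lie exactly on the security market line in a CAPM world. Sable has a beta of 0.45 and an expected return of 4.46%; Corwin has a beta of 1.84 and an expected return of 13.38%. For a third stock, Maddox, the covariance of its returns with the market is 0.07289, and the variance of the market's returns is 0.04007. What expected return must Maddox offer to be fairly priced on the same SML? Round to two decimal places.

MRP = (13.38% − 4.46%) / (1.84 − 0.45) = 6.4173%
R_f = 4.46% − 0.45 × 6.4173% = 1.5722%
β_Maddox = Cov / Var(R_m) = 0.07289 / 0.04007 = 1.8191
E(R_Maddox) = R_f + β × MRP = 1.5722% + 1.8191 × 6.4173% = 13.25%

13.25%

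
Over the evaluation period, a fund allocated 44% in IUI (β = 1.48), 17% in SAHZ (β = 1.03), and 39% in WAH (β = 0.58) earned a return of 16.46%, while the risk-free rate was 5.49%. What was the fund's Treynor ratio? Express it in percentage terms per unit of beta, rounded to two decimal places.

10.42%

β_P = 0.44×1.48 + 0.17×1.03 + 0.39×0.58 = 1.0525
Treynor = (R_P − R_f) / β_P = (16.46% − 5.49%) / 1.0525 = 10.97% / 1.0525 = 10.42%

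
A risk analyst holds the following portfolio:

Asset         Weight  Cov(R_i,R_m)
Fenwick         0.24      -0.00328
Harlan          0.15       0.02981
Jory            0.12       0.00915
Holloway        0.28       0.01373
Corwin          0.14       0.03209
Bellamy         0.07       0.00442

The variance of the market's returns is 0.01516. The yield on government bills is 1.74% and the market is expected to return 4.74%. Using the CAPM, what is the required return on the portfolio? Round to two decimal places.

4.40%

β_Fenwick = -0.00328 / 0.01516 = -0.2164
β_Harlan = 0.02981 / 0.01516 = 1.9664
β_Jory = 0.00915 / 0.01516 = 0.6036
β_Holloway = 0.01373 / 0.01516 = 0.9057
β_Corwin = 0.03209 / 0.01516 = 2.1168
β_Bellamy = 0.00442 / 0.01516 = 0.2916
β_P = Σ w_i β_i = 0.24×-0.2164 + 0.15×1.9664 + 0.12×0.6036 + 0.28×0.9057 + 0.14×2.1168 + 0.07×0.2916 = 0.8858
MRP = 4.74% − 1.74% = 3.00%
E(R_P) = R_f + β_P × MRP = 1.74% + 0.8858 × 3.00% = 4.40%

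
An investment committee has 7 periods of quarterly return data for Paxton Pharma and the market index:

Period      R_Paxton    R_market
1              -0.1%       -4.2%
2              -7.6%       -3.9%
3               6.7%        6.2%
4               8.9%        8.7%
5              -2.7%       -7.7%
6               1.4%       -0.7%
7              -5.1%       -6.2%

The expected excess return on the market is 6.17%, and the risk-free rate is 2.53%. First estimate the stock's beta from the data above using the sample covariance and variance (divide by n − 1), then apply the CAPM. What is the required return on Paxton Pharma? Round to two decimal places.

Mean R_i = (-0.1 − 7.6 + 6.7 + 8.9 − 2.7 + 1.4 − 5.1) / 7 = 0.2143%
Mean R_m = (-4.2 − 3.9 + 6.2 + 8.7 − 7.7 − 0.7 − 6.2) / 7 = -1.1143%
Σ(R_i − R̄_i)(R_m − R̄_m) = 202.1314  ⇒  Cov = 202.1314 / 6 = 33.6886
Σ(R_m − R̄_m)² = 236.5086  ⇒  Var(R_m) = 236.5086 / 6 = 39.4181
β = Cov / Var(R_m) = 33.6886 / 39.4181 = 0.8546
E(R) = R_f + β × MRP = 2.53% + 0.8546 × 6.17% = 7.80%

7.80%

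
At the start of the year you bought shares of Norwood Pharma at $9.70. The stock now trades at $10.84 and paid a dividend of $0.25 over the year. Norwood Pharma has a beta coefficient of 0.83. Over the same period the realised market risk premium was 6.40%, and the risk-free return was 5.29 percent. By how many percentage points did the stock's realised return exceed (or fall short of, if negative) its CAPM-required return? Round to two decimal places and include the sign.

+3.73%

Realised HPR = (P1 + D1 − P0) / P0 = (10.84 + 0.25 − 9.70) / 9.70 = 1.39 / 9.70 = 14.3299%
CAPM required = R_f + β·MRP = 5.29% + 0.83 × 6.40% = 10.6020%
α = realised − required = 14.3299% − 10.6020% = +3.73%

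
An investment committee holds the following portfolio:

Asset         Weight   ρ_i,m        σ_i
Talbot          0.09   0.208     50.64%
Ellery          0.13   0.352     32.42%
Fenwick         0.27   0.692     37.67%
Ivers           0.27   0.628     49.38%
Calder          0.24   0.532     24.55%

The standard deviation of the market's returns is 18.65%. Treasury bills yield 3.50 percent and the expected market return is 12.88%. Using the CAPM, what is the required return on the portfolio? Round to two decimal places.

14.05%

β_Talbot = 0.208 × 50.64% / 18.65% = 0.5648
β_Ellery = 0.352 × 32.42% / 18.65% = 0.6119
β_Fenwick = 0.692 × 37.67% / 18.65% = 1.3977
β_Ivers = 0.628 × 49.38% / 18.65% = 1.6628
β_Calder = 0.532 × 24.55% / 18.65% = 0.7003
β_P = Σ w_i β_i = 0.09×0.5648 + 0.13×0.6119 + 0.27×1.3977 + 0.27×1.6628 + 0.24×0.7003 = 1.1248
MRP = 12.88% − 3.50% = 9.38%
E(R_P) = R_f + β_P × MRP = 3.50% + 1.1248 × 9.38% = 14.05%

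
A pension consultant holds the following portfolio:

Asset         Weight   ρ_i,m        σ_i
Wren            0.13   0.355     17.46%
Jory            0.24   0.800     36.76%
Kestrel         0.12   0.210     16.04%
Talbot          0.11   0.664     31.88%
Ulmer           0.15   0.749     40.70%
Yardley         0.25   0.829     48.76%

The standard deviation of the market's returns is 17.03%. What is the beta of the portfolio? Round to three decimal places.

1.484

β_Wren = 0.355 × 17.46% / 17.03% = 0.3640
β_Jory = 0.800 × 36.76% / 17.03% = 1.7268
β_Kestrel = 0.210 × 16.04% / 17.03% = 0.1978
β_Talbot = 0.664 × 31.88% / 17.03% = 1.2430
β_Ulmer = 0.749 × 40.70% / 17.03% = 1.7900
β_Yardley = 0.829 × 48.76% / 17.03% = 2.3736
β_P = Σ w_i β_i = 0.13×0.3640 + 0.24×1.7268 + 0.12×0.1978 + 0.11×1.2430 + 0.15×1.7900 + 0.25×2.3736 = 1.4841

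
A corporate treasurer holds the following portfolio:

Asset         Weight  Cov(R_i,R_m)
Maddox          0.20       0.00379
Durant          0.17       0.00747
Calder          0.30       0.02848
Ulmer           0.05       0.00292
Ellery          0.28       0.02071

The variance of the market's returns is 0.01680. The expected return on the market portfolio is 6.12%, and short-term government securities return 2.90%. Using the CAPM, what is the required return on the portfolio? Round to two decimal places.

β_Maddox = 0.00379 / 0.01680 = 0.2256
β_Durant = 0.00747 / 0.01680 = 0.4446
β_Calder = 0.02848 / 0.01680 = 1.6952
β_Ulmer = 0.00292 / 0.01680 = 0.1738
β_Ellery = 0.02071 / 0.01680 = 1.2327
β_P = Σ w_i β_i = 0.20×0.2256 + 0.17×0.4446 + 0.30×1.6952 + 0.05×0.1738 + 0.28×1.2327 = 0.9831
MRP = 6.12% − 2.90% = 3.22%
E(R_P) = R_f + β_P × MRP = 2.90% + 0.9831 × 3.22% = 6.07%

6.07%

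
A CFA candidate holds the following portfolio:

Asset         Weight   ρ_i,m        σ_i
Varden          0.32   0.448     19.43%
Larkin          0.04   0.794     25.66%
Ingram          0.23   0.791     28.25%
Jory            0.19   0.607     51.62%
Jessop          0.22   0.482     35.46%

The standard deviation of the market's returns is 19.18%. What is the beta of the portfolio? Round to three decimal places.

0.962

β_Varden = 0.448 × 19.43% / 19.18% = 0.4538
β_Larkin = 0.794 × 25.66% / 19.18% = 1.0623
β_Ingram = 0.791 × 28.25% / 19.18% = 1.1651
β_Jory = 0.607 × 51.62% / 19.18% = 1.6336
β_Jessop = 0.482 × 35.46% / 19.18% = 0.8911
β_P = Σ w_i β_i = 0.32×0.4538 + 0.04×1.0623 + 0.23×1.1651 + 0.19×1.6336 + 0.22×0.8911 = 0.9621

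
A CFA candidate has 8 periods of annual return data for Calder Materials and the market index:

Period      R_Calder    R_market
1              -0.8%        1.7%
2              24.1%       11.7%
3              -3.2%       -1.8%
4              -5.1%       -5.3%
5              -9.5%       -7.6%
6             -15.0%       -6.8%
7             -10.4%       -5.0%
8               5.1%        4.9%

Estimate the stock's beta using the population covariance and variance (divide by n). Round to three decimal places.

Mean R_i = (-0.8 + 24.1 − 3.2 − 5.1 − 9.5 − 15.0 − 10.4 + 5.1) / 8 = -1.8500%
Mean R_m = (1.7 + 11.7 − 1.8 − 5.3 − 7.6 − 6.8 − 5.0 + 4.9) / 8 = -1.0250%
Σ(R_i − R̄_i)(R_m − R̄_m) = 549.4200  ⇒  Cov = 549.4200 / 8 = 68.6775
Σ(R_m − R̄_m)² = 315.7150  ⇒  Var(R_m) = 315.7150 / 8 = 39.4644
β = Cov / Var(R_m) = 68.6775 / 39.4644 = 1.7402

1.740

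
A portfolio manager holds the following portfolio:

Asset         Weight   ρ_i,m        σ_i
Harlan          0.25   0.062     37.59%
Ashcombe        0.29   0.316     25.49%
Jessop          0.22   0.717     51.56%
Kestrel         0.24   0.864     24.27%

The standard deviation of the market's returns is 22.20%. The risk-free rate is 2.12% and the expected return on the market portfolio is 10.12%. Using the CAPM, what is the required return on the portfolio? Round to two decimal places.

β_Harlan = 0.062 × 37.59% / 22.20% = 0.1050
β_Ashcombe = 0.316 × 25.49% / 22.20% = 0.3628
β_Jessop = 0.717 × 51.56% / 22.20% = 1.6652
β_Kestrel = 0.864 × 24.27% / 22.20% = 0.9446
β_P = Σ w_i β_i = 0.25×0.1050 + 0.29×0.3628 + 0.22×1.6652 + 0.24×0.9446 = 0.7245
MRP = 10.12% − 2.12% = 8.00%
E(R_P) = R_f + β_P × MRP = 2.12% + 0.7245 × 8.00% = 7.92%

7.92%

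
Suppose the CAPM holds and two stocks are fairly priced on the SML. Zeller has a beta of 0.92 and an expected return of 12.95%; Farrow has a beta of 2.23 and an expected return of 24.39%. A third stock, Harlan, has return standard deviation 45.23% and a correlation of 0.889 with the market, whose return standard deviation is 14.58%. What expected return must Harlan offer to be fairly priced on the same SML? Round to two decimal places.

MRP = (24.39% − 12.95%) / (2.23 − 0.92) = 8.7328%
R_f = 12.95% − 0.92 × 8.7328% = 4.9158%
β_Harlan = ρ·σ_i/σ_m = 0.889 × 45.23 / 14.58 = 2.7579
E(R_Harlan) = R_f + β × MRP = 4.9158% + 2.7579 × 8.7328% = 29.00%

29.00%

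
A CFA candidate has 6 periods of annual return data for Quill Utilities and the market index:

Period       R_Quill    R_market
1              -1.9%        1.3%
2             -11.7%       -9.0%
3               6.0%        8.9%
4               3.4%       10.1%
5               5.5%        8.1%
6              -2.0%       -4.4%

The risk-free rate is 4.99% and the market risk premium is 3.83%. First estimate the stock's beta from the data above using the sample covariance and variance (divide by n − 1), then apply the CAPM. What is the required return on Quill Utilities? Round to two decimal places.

Mean R_i = (-1.9 − 11.7 + 6.0 + 3.4 + 5.5 − 2.0) / 6 = -0.1167%
Mean R_m = (1.3 − 9.0 + 8.9 + 10.1 + 8.1 − 4.4) / 6 = 2.5000%
Σ(R_i − R̄_i)(R_m − R̄_m) = 245.6700  ⇒  Cov = 245.6700 / 5 = 49.1340
Σ(R_m − R̄_m)² = 311.3800  ⇒  Var(R_m) = 311.3800 / 5 = 62.2760
β = Cov / Var(R_m) = 49.1340 / 62.2760 = 0.7890
E(R) = R_f + β × MRP = 4.99% + 0.7890 × 3.83% = 8.01%

8.01%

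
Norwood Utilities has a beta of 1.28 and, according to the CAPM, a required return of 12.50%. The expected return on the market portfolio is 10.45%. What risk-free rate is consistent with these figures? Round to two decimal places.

E(R) = R_f + β(E(R_m) − R_f) = R_f(1 − β) + β·E(R_m)
12.50% = R_f × (1 − 1.28) + 1.28 × 10.45%
12.50% = R_f × -0.28 + 13.3760%
R_f = (12.50% − 13.3760%) / -0.28 = 3.13%

3.13%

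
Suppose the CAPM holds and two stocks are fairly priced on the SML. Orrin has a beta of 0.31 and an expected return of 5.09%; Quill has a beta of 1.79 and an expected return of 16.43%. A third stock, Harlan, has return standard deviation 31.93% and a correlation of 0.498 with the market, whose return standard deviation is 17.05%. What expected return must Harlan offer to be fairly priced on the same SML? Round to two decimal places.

9.86%

MRP = (16.43% − 5.09%) / (1.79 − 0.31) = 7.6622%
R_f = 5.09% − 0.31 × 7.6622% = 2.7147%
β_Harlan = ρ·σ_i/σ_m = 0.498 × 31.93 / 17.05 = 0.9326
E(R_Harlan) = R_f + β × MRP = 2.7147% + 0.9326 × 7.6622% = 9.86%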